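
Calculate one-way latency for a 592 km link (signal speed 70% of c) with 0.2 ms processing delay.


Speed = 0.7 * 3e5 km/s = 210000 km/s
Propagation delay = 592 / 210000 = 0.0028 s = 2.819 ms
Processing delay = 0.2 ms
Total one-way latency = 3.019 ms


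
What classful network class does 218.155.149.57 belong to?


First octet: 218
Binary: 11011010
110xxxxx -> Class C (192-223)
Class C, default mask 255.255.255.0 (/24)


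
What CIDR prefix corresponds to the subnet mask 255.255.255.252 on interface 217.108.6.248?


Binary: 11111111.11111111.11111111.11111100
Count leading 1s
Prefix: /30


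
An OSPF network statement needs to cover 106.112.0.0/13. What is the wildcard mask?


Subnet mask: 255.248.0.0
Wildcard = 255.255.255.255 - subnet mask
255 - 255 = 0
255 - 248 = 7
255 - 0 = 255
255 - 0 = 255
Wildcard: 0.7.255.255


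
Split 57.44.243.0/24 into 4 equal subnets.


New prefix = 24 + 2 = 26
Each subnet has 64 addresses
  57.44.243.0/26
  57.44.243.64/26
  57.44.243.128/26
  57.44.243.192/26
Subnets: 57.44.243.0/26, 57.44.243.64/26, 57.44.243.128/26, 57.44.243.192/26


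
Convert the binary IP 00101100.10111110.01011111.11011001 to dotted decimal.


00101100 = 44
10111110 = 190
01011111 = 95
11011001 = 217
IP: 44.190.95.217


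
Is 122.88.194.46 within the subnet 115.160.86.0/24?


Subnet network: 115.160.86.0
Test IP AND mask: 122.88.194.0
No, 122.88.194.46 is not in 115.160.86.0/24


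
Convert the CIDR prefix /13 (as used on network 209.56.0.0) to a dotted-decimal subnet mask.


/13 means 13 network bits, 19 host bits
Binary: 11111111111110000000000000000000
Mask: 255.248.0.0


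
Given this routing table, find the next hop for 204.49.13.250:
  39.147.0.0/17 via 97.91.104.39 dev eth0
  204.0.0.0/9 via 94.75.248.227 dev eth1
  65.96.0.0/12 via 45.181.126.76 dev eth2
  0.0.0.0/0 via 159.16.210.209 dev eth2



Longest prefix match for 204.49.13.250:
  /17 39.147.0.0: no
  /9 204.0.0.0: MATCH
  /12 65.96.0.0: no
  /0 0.0.0.0: MATCH
Selected: next-hop 94.75.248.227 via eth1 (matched /9)


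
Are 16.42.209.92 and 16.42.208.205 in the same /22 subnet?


Mask: 255.255.252.0
16.42.209.92 AND mask = 16.42.208.0
16.42.208.205 AND mask = 16.42.208.0
Yes, same subnet (16.42.208.0)


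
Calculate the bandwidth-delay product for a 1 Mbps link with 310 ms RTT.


BDP = bandwidth * RTT
= 1 Mbps * 310 ms
= 1 * 1e6 * 310 / 1000 bits
= 310000 bits
= 38750 bytes
= 37.8418 KB
BDP = 310000 bits (38750 bytes)


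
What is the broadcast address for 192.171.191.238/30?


Network: 192.171.191.236/30
Host bits = 2
Set all host bits to 1:
Broadcast: 192.171.191.239


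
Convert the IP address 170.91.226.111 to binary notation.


170 = 10101010
91 = 01011011
226 = 11100010
111 = 01101111
Binary: 10101010.01011011.11100010.01101111


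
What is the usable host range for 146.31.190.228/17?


Network: 146.31.128.0
Broadcast: 146.31.255.255
First usable = network + 1
Last usable = broadcast - 1
Range: 146.31.128.1 to 146.31.255.254


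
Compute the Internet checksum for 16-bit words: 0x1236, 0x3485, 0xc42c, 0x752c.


Sum all words (with carry folding):
+ 0x1236 = 0x1236
+ 0x3485 = 0x46bb
+ 0xc42c = 0x0ae8
+ 0x752c = 0x8014
One's complement: ~0x8014
Checksum = 0x7feb


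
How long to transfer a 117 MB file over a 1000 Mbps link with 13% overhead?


Effective throughput = 1000 * (1 - 13/100) = 870 Mbps
File size in Mb = 117 * 8 = 936 Mb
Time = 936 / 870
Time = 1.0759 seconds


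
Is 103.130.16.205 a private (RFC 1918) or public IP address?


RFC 1918 private ranges:
  10.0.0.0/8 (10.0.0.0 - 10.255.255.255)
  172.16.0.0/12 (172.16.0.0 - 172.31.255.255)
  192.168.0.0/16 (192.168.0.0 - 192.168.255.255)
Public (not in any RFC 1918 range)


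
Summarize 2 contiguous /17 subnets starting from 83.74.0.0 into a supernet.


Original prefix: /17
Number of subnets: 2 = 2^1
New prefix = 17 - 1 = 16
Supernet: 83.74.0.0/16


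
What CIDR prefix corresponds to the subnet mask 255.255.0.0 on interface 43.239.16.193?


Binary: 11111111.11111111.00000000.00000000
Count leading 1s
Prefix: /16


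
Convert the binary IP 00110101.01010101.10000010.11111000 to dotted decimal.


00110101 = 53
01010101 = 85
10000010 = 130
11111000 = 248
IP: 53.85.130.248


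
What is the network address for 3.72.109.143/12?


IP:   00000011.01001000.01101101.10001111
Mask: 11111111.11110000.00000000.00000000
AND operation:
Net:  00000011.01000000.00000000.00000000
Network: 3.64.0.0/12


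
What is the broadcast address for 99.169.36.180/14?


Network: 99.168.0.0/14
Host bits = 18
Set all host bits to 1:
Broadcast: 99.171.255.255


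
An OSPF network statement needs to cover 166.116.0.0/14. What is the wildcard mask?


Subnet mask: 255.252.0.0
Wildcard = 255.255.255.255 - subnet mask
255 - 255 = 0
255 - 252 = 3
255 - 0 = 255
255 - 0 = 255
Wildcard: 0.3.255.255


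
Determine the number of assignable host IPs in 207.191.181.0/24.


Host bits = 32 - 24 = 8
Total addresses = 2^8 = 256
Usable = total - 2 (network and broadcast)
Usable hosts: 254


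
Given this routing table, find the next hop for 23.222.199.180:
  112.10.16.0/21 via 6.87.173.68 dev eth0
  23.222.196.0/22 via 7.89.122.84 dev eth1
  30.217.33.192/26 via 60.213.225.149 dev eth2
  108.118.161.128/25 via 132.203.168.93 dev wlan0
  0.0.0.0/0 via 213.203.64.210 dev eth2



Longest prefix match for 23.222.199.180:
  /21 112.10.16.0: no
  /22 23.222.196.0: MATCH
  /26 30.217.33.192: no
  /25 108.118.161.128: no
  /0 0.0.0.0: MATCH
Selected: next-hop 7.89.122.84 via eth1 (matched /22)


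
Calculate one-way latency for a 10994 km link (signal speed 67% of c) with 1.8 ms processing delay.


Speed = 0.67 * 3e5 km/s = 201000 km/s
Propagation delay = 10994 / 201000 = 0.0547 s = 54.6965 ms
Processing delay = 1.8 ms
Total one-way latency = 56.4965 ms


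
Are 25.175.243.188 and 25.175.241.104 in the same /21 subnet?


Mask: 255.255.248.0
25.175.243.188 AND mask = 25.175.240.0
25.175.241.104 AND mask = 25.175.240.0
Yes, same subnet (25.175.240.0)


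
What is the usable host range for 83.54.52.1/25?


Network: 83.54.52.0
Broadcast: 83.54.52.127
First usable = network + 1
Last usable = broadcast - 1
Range: 83.54.52.1 to 83.54.52.126


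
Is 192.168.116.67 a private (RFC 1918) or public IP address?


RFC 1918 private ranges:
  10.0.0.0/8 (10.0.0.0 - 10.255.255.255)
  172.16.0.0/12 (172.16.0.0 - 172.31.255.255)
  192.168.0.0/16 (192.168.0.0 - 192.168.255.255)
Private (in 192.168.0.0/16)


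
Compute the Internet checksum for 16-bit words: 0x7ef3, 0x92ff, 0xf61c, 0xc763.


Sum all words (with carry folding):
+ 0x7ef3 = 0x7ef3
+ 0x92ff = 0x11f3
+ 0xf61c = 0x0810
+ 0xc763 = 0xcf73
One's complement: ~0xcf73
Checksum = 0x308c


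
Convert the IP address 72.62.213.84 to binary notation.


72 = 01001000
62 = 00111110
213 = 11010101
84 = 01010100
Binary: 01001000.00111110.11010101.01010100


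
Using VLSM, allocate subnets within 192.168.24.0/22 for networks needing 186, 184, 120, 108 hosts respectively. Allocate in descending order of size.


186 hosts -> /24 (254 usable): 192.168.24.0/24
184 hosts -> /24 (254 usable): 192.168.25.0/24
120 hosts -> /25 (126 usable): 192.168.26.0/25
108 hosts -> /25 (126 usable): 192.168.26.128/25
Allocation: 192.168.24.0/24 (186 hosts, 254 usable); 192.168.25.0/24 (184 hosts, 254 usable); 192.168.26.0/25 (120 hosts, 126 usable); 192.168.26.128/25 (108 hosts, 126 usable)


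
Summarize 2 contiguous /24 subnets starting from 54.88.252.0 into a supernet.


Original prefix: /24
Number of subnets: 2 = 2^1
New prefix = 24 - 1 = 23
Supernet: 54.88.252.0/23


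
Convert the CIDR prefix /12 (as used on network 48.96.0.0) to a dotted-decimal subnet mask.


/12 means 12 network bits, 20 host bits
Binary: 11111111111100000000000000000000
Mask: 255.240.0.0


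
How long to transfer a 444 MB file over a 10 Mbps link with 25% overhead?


Effective throughput = 10 * (1 - 25/100) = 7.5 Mbps
File size in Mb = 444 * 8 = 3552 Mb
Time = 3552 / 7.5
Time = 473.6 seconds


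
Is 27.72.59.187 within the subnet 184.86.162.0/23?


Subnet network: 184.86.162.0
Test IP AND mask: 27.72.58.0
No, 27.72.59.187 is not in 184.86.162.0/23


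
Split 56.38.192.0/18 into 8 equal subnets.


New prefix = 18 + 3 = 21
Each subnet has 2048 addresses
  56.38.192.0/21
  56.38.200.0/21
  56.38.208.0/21
  56.38.216.0/21
  56.38.224.0/21
  56.38.232.0/21
  56.38.240.0/21
  56.38.248.0/21
Subnets: 56.38.192.0/21, 56.38.200.0/21, 56.38.208.0/21, 56.38.216.0/21, 56.38.224.0/21, 56.38.232.0/21, 56.38.240.0/21, 56.38.248.0/21


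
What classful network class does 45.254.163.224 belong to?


First octet: 45
Binary: 00101101
0xxxxxxx -> Class A (1-126)
Class A, default mask 255.0.0.0 (/8)


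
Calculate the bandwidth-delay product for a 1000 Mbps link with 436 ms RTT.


BDP = bandwidth * RTT
= 1000 Mbps * 436 ms
= 1000 * 1e6 * 436 / 1000 bits
= 436000000 bits
= 54500000 bytes
= 53222.6562 KB
BDP = 436000000 bits (54500000 bytes)


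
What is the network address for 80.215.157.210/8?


IP:   01010000.11010111.10011101.11010010
Mask: 11111111.00000000.00000000.00000000
AND operation:
Net:  01010000.00000000.00000000.00000000
Network: 80.0.0.0/8


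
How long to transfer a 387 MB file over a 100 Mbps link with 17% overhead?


Effective throughput = 100 * (1 - 17/100) = 83 Mbps
File size in Mb = 387 * 8 = 3096 Mb
Time = 3096 / 83
Time = 37.3012 seconds


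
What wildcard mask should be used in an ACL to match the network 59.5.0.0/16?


Subnet mask: 255.255.0.0
Wildcard = 255.255.255.255 - subnet mask
255 - 255 = 0
255 - 255 = 0
255 - 0 = 255
255 - 0 = 255
Wildcard: 0.0.255.255


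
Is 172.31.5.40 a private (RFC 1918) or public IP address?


RFC 1918 private ranges:
  10.0.0.0/8 (10.0.0.0 - 10.255.255.255)
  172.16.0.0/12 (172.16.0.0 - 172.31.255.255)
  192.168.0.0/16 (192.168.0.0 - 192.168.255.255)
Private (in 172.16.0.0/12)


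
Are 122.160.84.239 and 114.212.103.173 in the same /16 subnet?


Mask: 255.255.0.0
122.160.84.239 AND mask = 122.160.0.0
114.212.103.173 AND mask = 114.212.0.0
No, different subnets (122.160.0.0 vs 114.212.0.0)


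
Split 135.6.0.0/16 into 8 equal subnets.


New prefix = 16 + 3 = 19
Each subnet has 8192 addresses
  135.6.0.0/19
  135.6.32.0/19
  135.6.64.0/19
  135.6.96.0/19
  135.6.128.0/19
  135.6.160.0/19
  135.6.192.0/19
  135.6.224.0/19
Subnets: 135.6.0.0/19, 135.6.32.0/19, 135.6.64.0/19, 135.6.96.0/19, 135.6.128.0/19, 135.6.160.0/19, 135.6.192.0/19, 135.6.224.0/19


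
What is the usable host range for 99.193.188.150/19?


Network: 99.193.160.0
Broadcast: 99.193.191.255
First usable = network + 1
Last usable = broadcast - 1
Range: 99.193.160.1 to 99.193.191.254


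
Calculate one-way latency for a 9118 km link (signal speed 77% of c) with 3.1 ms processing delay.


Speed = 0.77 * 3e5 km/s = 231000 km/s
Propagation delay = 9118 / 231000 = 0.0395 s = 39.4719 ms
Processing delay = 3.1 ms
Total one-way latency = 42.5719 ms


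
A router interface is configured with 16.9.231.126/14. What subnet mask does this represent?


/14 means 14 network bits, 18 host bits
Binary: 11111111111111000000000000000000
Mask: 255.252.0.0


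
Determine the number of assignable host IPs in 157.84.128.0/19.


Host bits = 32 - 19 = 13
Total addresses = 2^13 = 8192
Usable = total - 2 (network and broadcast)
Usable hosts: 8190


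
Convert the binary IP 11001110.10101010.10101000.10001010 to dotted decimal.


11001110 = 206
10101010 = 170
10101000 = 168
10001010 = 138
IP: 206.170.168.138


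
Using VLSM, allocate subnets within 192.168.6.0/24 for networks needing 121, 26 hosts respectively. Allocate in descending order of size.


121 hosts -> /25 (126 usable): 192.168.6.0/25
26 hosts -> /27 (30 usable): 192.168.6.128/27
Allocation: 192.168.6.0/25 (121 hosts, 126 usable); 192.168.6.128/27 (26 hosts, 30 usable)


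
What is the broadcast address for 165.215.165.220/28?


Network: 165.215.165.208/28
Host bits = 4
Set all host bits to 1:
Broadcast: 165.215.165.223


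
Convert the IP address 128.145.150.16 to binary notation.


128 = 10000000
145 = 10010001
150 = 10010110
16 = 00010000
Binary: 10000000.10010001.10010110.00010000


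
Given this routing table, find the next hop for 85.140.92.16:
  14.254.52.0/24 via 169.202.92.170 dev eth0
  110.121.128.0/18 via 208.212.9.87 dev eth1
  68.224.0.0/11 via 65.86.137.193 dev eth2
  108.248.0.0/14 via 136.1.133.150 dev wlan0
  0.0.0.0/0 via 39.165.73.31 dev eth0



Longest prefix match for 85.140.92.16:
  /24 14.254.52.0: no
  /18 110.121.128.0: no
  /11 68.224.0.0: no
  /14 108.248.0.0: no
  /0 0.0.0.0: MATCH
Selected: next-hop 39.165.73.31 via eth0 (matched /0)


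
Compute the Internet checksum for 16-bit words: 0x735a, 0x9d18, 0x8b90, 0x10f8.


Sum all words (with carry folding):
+ 0x735a = 0x735a
+ 0x9d18 = 0x1073
+ 0x8b90 = 0x9c03
+ 0x10f8 = 0xacfb
One's complement: ~0xacfb
Checksum = 0x5304


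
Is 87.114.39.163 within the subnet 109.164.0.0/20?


Subnet network: 109.164.0.0
Test IP AND mask: 87.114.32.0
No, 87.114.39.163 is not in 109.164.0.0/20


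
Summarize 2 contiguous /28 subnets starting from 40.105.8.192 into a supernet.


Original prefix: /28
Number of subnets: 2 = 2^1
New prefix = 28 - 1 = 27
Supernet: 40.105.8.192/27


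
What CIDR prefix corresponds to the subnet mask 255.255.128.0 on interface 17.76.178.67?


Binary: 11111111.11111111.10000000.00000000
Count leading 1s
Prefix: /17


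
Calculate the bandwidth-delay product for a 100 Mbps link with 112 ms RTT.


BDP = bandwidth * RTT
= 100 Mbps * 112 ms
= 100 * 1e6 * 112 / 1000 bits
= 11200000 bits
= 1400000 bytes
= 1367.1875 KB
BDP = 11200000 bits (1400000 bytes)


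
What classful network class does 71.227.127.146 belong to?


First octet: 71
Binary: 01000111
0xxxxxxx -> Class A (1-126)
Class A, default mask 255.0.0.0 (/8)


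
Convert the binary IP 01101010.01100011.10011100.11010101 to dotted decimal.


01101010 = 106
01100011 = 99
10011100 = 156
11010101 = 213
IP: 106.99.156.213


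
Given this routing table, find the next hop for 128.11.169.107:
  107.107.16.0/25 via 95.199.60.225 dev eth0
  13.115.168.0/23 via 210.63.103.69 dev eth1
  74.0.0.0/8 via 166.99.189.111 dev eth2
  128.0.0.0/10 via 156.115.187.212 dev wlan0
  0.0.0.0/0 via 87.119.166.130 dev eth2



Longest prefix match for 128.11.169.107:
  /25 107.107.16.0: no
  /23 13.115.168.0: no
  /8 74.0.0.0: no
  /10 128.0.0.0: MATCH
  /0 0.0.0.0: MATCH
Selected: next-hop 156.115.187.212 via wlan0 (matched /10)


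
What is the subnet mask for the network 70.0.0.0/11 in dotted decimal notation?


/11 means 11 network bits, 21 host bits
Binary: 11111111111000000000000000000000
Mask: 255.224.0.0


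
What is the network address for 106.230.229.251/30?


IP:   01101010.11100110.11100101.11111011
Mask: 11111111.11111111.11111111.11111100
AND operation:
Net:  01101010.11100110.11100101.11111000
Network: 106.230.229.248/30


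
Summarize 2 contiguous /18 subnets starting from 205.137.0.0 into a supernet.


Original prefix: /18
Number of subnets: 2 = 2^1
New prefix = 18 - 1 = 17
Supernet: 205.137.0.0/17


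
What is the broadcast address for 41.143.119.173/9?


Network: 41.128.0.0/9
Host bits = 23
Set all host bits to 1:
Broadcast: 41.255.255.255


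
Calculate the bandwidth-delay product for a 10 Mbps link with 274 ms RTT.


BDP = bandwidth * RTT
= 10 Mbps * 274 ms
= 10 * 1e6 * 274 / 1000 bits
= 2740000 bits
= 342500 bytes
= 334.4727 KB
BDP = 2740000 bits (342500 bytes)


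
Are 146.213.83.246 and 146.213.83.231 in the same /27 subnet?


Mask: 255.255.255.224
146.213.83.246 AND mask = 146.213.83.224
146.213.83.231 AND mask = 146.213.83.224
Yes, same subnet (146.213.83.224)


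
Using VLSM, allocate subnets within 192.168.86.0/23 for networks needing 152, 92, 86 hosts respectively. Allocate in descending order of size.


152 hosts -> /24 (254 usable): 192.168.86.0/24
92 hosts -> /25 (126 usable): 192.168.87.0/25
86 hosts -> /25 (126 usable): 192.168.87.128/25
Allocation: 192.168.86.0/24 (152 hosts, 254 usable); 192.168.87.0/25 (92 hosts, 126 usable); 192.168.87.128/25 (86 hosts, 126 usable)


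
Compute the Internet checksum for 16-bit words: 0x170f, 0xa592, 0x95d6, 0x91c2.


Sum all words (with carry folding):
+ 0x170f = 0x170f
+ 0xa592 = 0xbca1
+ 0x95d6 = 0x5278
+ 0x91c2 = 0xe43a
One's complement: ~0xe43a
Checksum = 0x1bc5


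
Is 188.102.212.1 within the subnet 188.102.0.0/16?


Subnet network: 188.102.0.0
Test IP AND mask: 188.102.0.0
Yes, 188.102.212.1 is in 188.102.0.0/16


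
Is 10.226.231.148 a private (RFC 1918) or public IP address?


RFC 1918 private ranges:
  10.0.0.0/8 (10.0.0.0 - 10.255.255.255)
  172.16.0.0/12 (172.16.0.0 - 172.31.255.255)
  192.168.0.0/16 (192.168.0.0 - 192.168.255.255)
Private (in 10.0.0.0/8)


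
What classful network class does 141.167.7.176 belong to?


First octet: 141
Binary: 10001101
10xxxxxx -> Class B (128-191)
Class B, default mask 255.255.0.0 (/16)


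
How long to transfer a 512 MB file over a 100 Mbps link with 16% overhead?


Effective throughput = 100 * (1 - 16/100) = 84 Mbps
File size in Mb = 512 * 8 = 4096 Mb
Time = 4096 / 84
Time = 48.7619 seconds


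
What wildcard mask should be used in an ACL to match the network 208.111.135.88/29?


Subnet mask: 255.255.255.248
Wildcard = 255.255.255.255 - subnet mask
255 - 255 = 0
255 - 255 = 0
255 - 255 = 0
255 - 248 = 7
Wildcard: 0.0.0.7


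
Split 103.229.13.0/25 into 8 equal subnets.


New prefix = 25 + 3 = 28
Each subnet has 16 addresses
  103.229.13.0/28
  103.229.13.16/28
  103.229.13.32/28
  103.229.13.48/28
  103.229.13.64/28
  103.229.13.80/28
  103.229.13.96/28
  103.229.13.112/28
Subnets: 103.229.13.0/28, 103.229.13.16/28, 103.229.13.32/28, 103.229.13.48/28, 103.229.13.64/28, 103.229.13.80/28, 103.229.13.96/28, 103.229.13.112/28


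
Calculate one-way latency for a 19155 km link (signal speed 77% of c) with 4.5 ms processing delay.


Speed = 0.77 * 3e5 km/s = 231000 km/s
Propagation delay = 19155 / 231000 = 0.0829 s = 82.9221 ms
Processing delay = 4.5 ms
Total one-way latency = 87.4221 ms


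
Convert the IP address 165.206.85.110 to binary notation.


165 = 10100101
206 = 11001110
85 = 01010101
110 = 01101110
Binary: 10100101.11001110.01010101.01101110


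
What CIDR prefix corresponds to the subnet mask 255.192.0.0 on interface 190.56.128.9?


Binary: 11111111.11000000.00000000.00000000
Count leading 1s
Prefix: /10


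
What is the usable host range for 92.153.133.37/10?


Network: 92.128.0.0
Broadcast: 92.191.255.255
First usable = network + 1
Last usable = broadcast - 1
Range: 92.128.0.1 to 92.191.255.254


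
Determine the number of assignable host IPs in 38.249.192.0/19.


Host bits = 32 - 19 = 13
Total addresses = 2^13 = 8192
Usable = total - 2 (network and broadcast)
Usable hosts: 8190


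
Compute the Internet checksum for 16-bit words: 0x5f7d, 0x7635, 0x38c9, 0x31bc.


Sum all words (with carry folding):
+ 0x5f7d = 0x5f7d
+ 0x7635 = 0xd5b2
+ 0x38c9 = 0x0e7c
+ 0x31bc = 0x4038
One's complement: ~0x4038
Checksum = 0xbfc7


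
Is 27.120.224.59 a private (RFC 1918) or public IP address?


RFC 1918 private ranges:
  10.0.0.0/8 (10.0.0.0 - 10.255.255.255)
  172.16.0.0/12 (172.16.0.0 - 172.31.255.255)
  192.168.0.0/16 (192.168.0.0 - 192.168.255.255)
Public (not in any RFC 1918 range)


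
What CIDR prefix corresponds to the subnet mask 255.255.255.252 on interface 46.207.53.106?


Binary: 11111111.11111111.11111111.11111100
Count leading 1s
Prefix: /30


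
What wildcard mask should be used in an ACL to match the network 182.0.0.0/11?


Subnet mask: 255.224.0.0
Wildcard = 255.255.255.255 - subnet mask
255 - 255 = 0
255 - 224 = 31
255 - 0 = 255
255 - 0 = 255
Wildcard: 0.31.255.255


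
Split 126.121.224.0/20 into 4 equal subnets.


New prefix = 20 + 2 = 22
Each subnet has 1024 addresses
  126.121.224.0/22
  126.121.228.0/22
  126.121.232.0/22
  126.121.236.0/22
Subnets: 126.121.224.0/22, 126.121.228.0/22, 126.121.232.0/22, 126.121.236.0/22


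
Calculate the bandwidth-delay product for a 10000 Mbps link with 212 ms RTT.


BDP = bandwidth * RTT
= 10000 Mbps * 212 ms
= 10000 * 1e6 * 212 / 1000 bits
= 2120000000 bits
= 265000000 bytes
= 258789.0625 KB
BDP = 2120000000 bits (265000000 bytes)


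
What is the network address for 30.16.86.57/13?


IP:   00011110.00010000.01010110.00111001
Mask: 11111111.11111000.00000000.00000000
AND operation:
Net:  00011110.00010000.00000000.00000000
Network: 30.16.0.0/13


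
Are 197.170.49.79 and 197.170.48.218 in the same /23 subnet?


Mask: 255.255.254.0
197.170.49.79 AND mask = 197.170.48.0
197.170.48.218 AND mask = 197.170.48.0
Yes, same subnet (197.170.48.0)


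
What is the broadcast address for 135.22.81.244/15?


Network: 135.22.0.0/15
Host bits = 17
Set all host bits to 1:
Broadcast: 135.23.255.255


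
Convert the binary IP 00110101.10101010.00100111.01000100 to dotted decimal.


00110101 = 53
10101010 = 170
00100111 = 39
01000100 = 68
IP: 53.170.39.68


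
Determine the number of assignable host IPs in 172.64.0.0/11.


Host bits = 32 - 11 = 21
Total addresses = 2^21 = 2097152
Usable = total - 2 (network and broadcast)
Usable hosts: 2097150


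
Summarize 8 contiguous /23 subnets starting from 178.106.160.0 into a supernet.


Original prefix: /23
Number of subnets: 8 = 2^3
New prefix = 23 - 3 = 20
Supernet: 178.106.160.0/20


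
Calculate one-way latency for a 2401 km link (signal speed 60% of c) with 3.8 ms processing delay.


Speed = 0.6 * 3e5 km/s = 180000 km/s
Propagation delay = 2401 / 180000 = 0.0133 s = 13.3389 ms
Processing delay = 3.8 ms
Total one-way latency = 17.1389 ms


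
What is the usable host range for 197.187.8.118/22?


Network: 197.187.8.0
Broadcast: 197.187.11.255
First usable = network + 1
Last usable = broadcast - 1
Range: 197.187.8.1 to 197.187.11.254


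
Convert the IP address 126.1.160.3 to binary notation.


126 = 01111110
1 = 00000001
160 = 10100000
3 = 00000011
Binary: 01111110.00000001.10100000.00000011


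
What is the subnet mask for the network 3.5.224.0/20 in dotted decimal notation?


/20 means 20 network bits, 12 host bits
Binary: 11111111111111111111000000000000
Mask: 255.255.240.0


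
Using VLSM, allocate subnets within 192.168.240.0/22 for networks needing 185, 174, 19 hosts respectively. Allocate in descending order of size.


185 hosts -> /24 (254 usable): 192.168.240.0/24
174 hosts -> /24 (254 usable): 192.168.241.0/24
19 hosts -> /27 (30 usable): 192.168.242.0/27
Allocation: 192.168.240.0/24 (185 hosts, 254 usable); 192.168.241.0/24 (174 hosts, 254 usable); 192.168.242.0/27 (19 hosts, 30 usable)


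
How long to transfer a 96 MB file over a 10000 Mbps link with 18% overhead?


Effective throughput = 10000 * (1 - 18/100) = 8200 Mbps
File size in Mb = 96 * 8 = 768 Mb
Time = 768 / 8200
Time = 0.0937 seconds


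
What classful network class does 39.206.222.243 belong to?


First octet: 39
Binary: 00100111
0xxxxxxx -> Class A (1-126)
Class A, default mask 255.0.0.0 (/8)


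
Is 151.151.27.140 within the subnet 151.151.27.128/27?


Subnet network: 151.151.27.128
Test IP AND mask: 151.151.27.128
Yes, 151.151.27.140 is in 151.151.27.128/27


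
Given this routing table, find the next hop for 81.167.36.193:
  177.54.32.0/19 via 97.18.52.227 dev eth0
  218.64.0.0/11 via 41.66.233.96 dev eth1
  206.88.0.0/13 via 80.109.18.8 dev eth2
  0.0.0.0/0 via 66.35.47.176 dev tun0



Longest prefix match for 81.167.36.193:
  /19 177.54.32.0: no
  /11 218.64.0.0: no
  /13 206.88.0.0: no
  /0 0.0.0.0: MATCH
Selected: next-hop 66.35.47.176 via tun0 (matched /0)


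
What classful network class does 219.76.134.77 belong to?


First octet: 219
Binary: 11011011
110xxxxx -> Class C (192-223)
Class C, default mask 255.255.255.0 (/24)


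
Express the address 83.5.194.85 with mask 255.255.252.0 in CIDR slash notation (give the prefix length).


Binary: 11111111.11111111.11111100.00000000
Count leading 1s
Prefix: /22


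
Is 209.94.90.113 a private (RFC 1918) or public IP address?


RFC 1918 private ranges:
  10.0.0.0/8 (10.0.0.0 - 10.255.255.255)
  172.16.0.0/12 (172.16.0.0 - 172.31.255.255)
  192.168.0.0/16 (192.168.0.0 - 192.168.255.255)
Public (not in any RFC 1918 range)


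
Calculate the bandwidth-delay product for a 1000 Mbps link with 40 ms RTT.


BDP = bandwidth * RTT
= 1000 Mbps * 40 ms
= 1000 * 1e6 * 40 / 1000 bits
= 40000000 bits
= 5000000 bytes
= 4882.8125 KB
BDP = 40000000 bits (5000000 bytes)


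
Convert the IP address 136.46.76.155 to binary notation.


136 = 10001000
46 = 00101110
76 = 01001100
155 = 10011011
Binary: 10001000.00101110.01001100.10011011


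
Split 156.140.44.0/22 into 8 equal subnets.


New prefix = 22 + 3 = 25
Each subnet has 128 addresses
  156.140.44.0/25
  156.140.44.128/25
  156.140.45.0/25
  156.140.45.128/25
  156.140.46.0/25
  156.140.46.128/25
  156.140.47.0/25
  156.140.47.128/25
Subnets: 156.140.44.0/25, 156.140.44.128/25, 156.140.45.0/25, 156.140.45.128/25, 156.140.46.0/25, 156.140.46.128/25, 156.140.47.0/25, 156.140.47.128/25


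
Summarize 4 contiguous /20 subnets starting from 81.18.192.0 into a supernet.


Original prefix: /20
Number of subnets: 4 = 2^2
New prefix = 20 - 2 = 18
Supernet: 81.18.192.0/18


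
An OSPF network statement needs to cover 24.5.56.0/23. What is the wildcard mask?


Subnet mask: 255.255.254.0
Wildcard = 255.255.255.255 - subnet mask
255 - 255 = 0
255 - 255 = 0
255 - 254 = 1
255 - 0 = 255
Wildcard: 0.0.1.255


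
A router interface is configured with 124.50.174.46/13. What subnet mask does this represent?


/13 means 13 network bits, 19 host bits
Binary: 11111111111110000000000000000000
Mask: 255.248.0.0


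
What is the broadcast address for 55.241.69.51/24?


Network: 55.241.69.0/24
Host bits = 8
Set all host bits to 1:
Broadcast: 55.241.69.255


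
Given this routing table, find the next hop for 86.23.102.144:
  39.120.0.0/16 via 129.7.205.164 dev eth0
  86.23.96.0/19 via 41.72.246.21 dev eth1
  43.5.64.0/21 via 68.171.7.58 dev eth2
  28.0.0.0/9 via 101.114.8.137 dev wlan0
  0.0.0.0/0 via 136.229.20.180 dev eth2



Longest prefix match for 86.23.102.144:
  /16 39.120.0.0: no
  /19 86.23.96.0: MATCH
  /21 43.5.64.0: no
  /9 28.0.0.0: no
  /0 0.0.0.0: MATCH
Selected: next-hop 41.72.246.21 via eth1 (matched /19)


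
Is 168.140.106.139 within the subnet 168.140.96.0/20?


Subnet network: 168.140.96.0
Test IP AND mask: 168.140.96.0
Yes, 168.140.106.139 is in 168.140.96.0/20


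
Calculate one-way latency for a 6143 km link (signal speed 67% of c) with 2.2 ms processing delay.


Speed = 0.67 * 3e5 km/s = 201000 km/s
Propagation delay = 6143 / 201000 = 0.0306 s = 30.5622 ms
Processing delay = 2.2 ms
Total one-way latency = 32.7622 ms


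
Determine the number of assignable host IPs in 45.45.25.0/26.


Host bits = 32 - 26 = 6
Total addresses = 2^6 = 64
Usable = total - 2 (network and broadcast)
Usable hosts: 62


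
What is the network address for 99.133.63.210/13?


IP:   01100011.10000101.00111111.11010010
Mask: 11111111.11111000.00000000.00000000
AND operation:
Net:  01100011.10000000.00000000.00000000
Network: 99.128.0.0/13


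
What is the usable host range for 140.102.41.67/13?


Network: 140.96.0.0
Broadcast: 140.103.255.255
First usable = network + 1
Last usable = broadcast - 1
Range: 140.96.0.1 to 140.103.255.254


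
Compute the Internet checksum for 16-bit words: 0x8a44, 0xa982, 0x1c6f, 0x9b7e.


Sum all words (with carry folding):
+ 0x8a44 = 0x8a44
+ 0xa982 = 0x33c7
+ 0x1c6f = 0x5036
+ 0x9b7e = 0xebb4
One's complement: ~0xebb4
Checksum = 0x144b


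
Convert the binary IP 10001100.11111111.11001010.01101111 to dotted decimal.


10001100 = 140
11111111 = 255
11001010 = 202
01101111 = 111
IP: 140.255.202.111


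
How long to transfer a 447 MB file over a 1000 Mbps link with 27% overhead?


Effective throughput = 1000 * (1 - 27/100) = 730 Mbps
File size in Mb = 447 * 8 = 3576 Mb
Time = 3576 / 730
Time = 4.8986 seconds


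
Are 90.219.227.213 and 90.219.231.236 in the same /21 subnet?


Mask: 255.255.248.0
90.219.227.213 AND mask = 90.219.224.0
90.219.231.236 AND mask = 90.219.224.0
Yes, same subnet (90.219.224.0)


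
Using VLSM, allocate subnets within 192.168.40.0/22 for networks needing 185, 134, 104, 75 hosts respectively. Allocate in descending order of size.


185 hosts -> /24 (254 usable): 192.168.40.0/24
134 hosts -> /24 (254 usable): 192.168.41.0/24
104 hosts -> /25 (126 usable): 192.168.42.0/25
75 hosts -> /25 (126 usable): 192.168.42.128/25
Allocation: 192.168.40.0/24 (185 hosts, 254 usable); 192.168.41.0/24 (134 hosts, 254 usable); 192.168.42.0/25 (104 hosts, 126 usable); 192.168.42.128/25 (75 hosts, 126 usable)


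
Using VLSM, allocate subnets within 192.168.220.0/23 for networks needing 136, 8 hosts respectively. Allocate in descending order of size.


136 hosts -> /24 (254 usable): 192.168.220.0/24
8 hosts -> /28 (14 usable): 192.168.221.0/28
Allocation: 192.168.220.0/24 (136 hosts, 254 usable); 192.168.221.0/28 (8 hosts, 14 usable)


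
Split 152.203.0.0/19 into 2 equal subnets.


New prefix = 19 + 1 = 20
Each subnet has 4096 addresses
  152.203.0.0/20
  152.203.16.0/20
Subnets: 152.203.0.0/20, 152.203.16.0/20


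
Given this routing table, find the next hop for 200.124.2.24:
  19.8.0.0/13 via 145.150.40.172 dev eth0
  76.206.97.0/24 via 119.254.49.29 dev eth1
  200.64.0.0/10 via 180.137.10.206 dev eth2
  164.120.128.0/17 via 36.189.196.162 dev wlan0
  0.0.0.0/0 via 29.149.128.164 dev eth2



Longest prefix match for 200.124.2.24:
  /13 19.8.0.0: no
  /24 76.206.97.0: no
  /10 200.64.0.0: MATCH
  /17 164.120.128.0: no
  /0 0.0.0.0: MATCH
Selected: next-hop 180.137.10.206 via eth2 (matched /10)


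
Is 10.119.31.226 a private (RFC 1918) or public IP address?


RFC 1918 private ranges:
  10.0.0.0/8 (10.0.0.0 - 10.255.255.255)
  172.16.0.0/12 (172.16.0.0 - 172.31.255.255)
  192.168.0.0/16 (192.168.0.0 - 192.168.255.255)
Private (in 10.0.0.0/8)


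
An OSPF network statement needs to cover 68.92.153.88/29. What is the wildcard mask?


Subnet mask: 255.255.255.248
Wildcard = 255.255.255.255 - subnet mask
255 - 255 = 0
255 - 255 = 0
255 - 255 = 0
255 - 248 = 7
Wildcard: 0.0.0.7


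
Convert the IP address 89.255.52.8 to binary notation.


89 = 01011001
255 = 11111111
52 = 00110100
8 = 00001000
Binary: 01011001.11111111.00110100.00001000


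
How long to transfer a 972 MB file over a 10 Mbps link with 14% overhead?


Effective throughput = 10 * (1 - 14/100) = 8.6 Mbps
File size in Mb = 972 * 8 = 7776 Mb
Time = 7776 / 8.6
Time = 904.186 seconds


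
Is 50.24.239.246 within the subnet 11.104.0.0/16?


Subnet network: 11.104.0.0
Test IP AND mask: 50.24.0.0
No, 50.24.239.246 is not in 11.104.0.0/16


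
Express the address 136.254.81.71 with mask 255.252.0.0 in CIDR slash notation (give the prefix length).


Binary: 11111111.11111100.00000000.00000000
Count leading 1s
Prefix: /14


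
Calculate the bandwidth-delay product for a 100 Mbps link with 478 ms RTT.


BDP = bandwidth * RTT
= 100 Mbps * 478 ms
= 100 * 1e6 * 478 / 1000 bits
= 47800000 bits
= 5975000 bytes
= 5834.9609 KB
BDP = 47800000 bits (5975000 bytes)


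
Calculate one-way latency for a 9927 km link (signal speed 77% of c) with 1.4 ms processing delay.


Speed = 0.77 * 3e5 km/s = 231000 km/s
Propagation delay = 9927 / 231000 = 0.043 s = 42.974 ms
Processing delay = 1.4 ms
Total one-way latency = 44.374 ms


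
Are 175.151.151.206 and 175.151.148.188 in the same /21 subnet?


Mask: 255.255.248.0
175.151.151.206 AND mask = 175.151.144.0
175.151.148.188 AND mask = 175.151.144.0
Yes, same subnet (175.151.144.0)


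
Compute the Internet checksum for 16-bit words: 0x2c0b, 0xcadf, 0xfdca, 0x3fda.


Sum all words (with carry folding):
+ 0x2c0b = 0x2c0b
+ 0xcadf = 0xf6ea
+ 0xfdca = 0xf4b5
+ 0x3fda = 0x3490
One's complement: ~0x3490
Checksum = 0xcb6f


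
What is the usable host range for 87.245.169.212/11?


Network: 87.224.0.0
Broadcast: 87.255.255.255
First usable = network + 1
Last usable = broadcast - 1
Range: 87.224.0.1 to 87.255.255.254


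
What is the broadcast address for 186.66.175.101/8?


Network: 186.0.0.0/8
Host bits = 24
Set all host bits to 1:
Broadcast: 186.255.255.255


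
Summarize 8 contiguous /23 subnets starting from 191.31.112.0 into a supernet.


Original prefix: /23
Number of subnets: 8 = 2^3
New prefix = 23 - 3 = 20
Supernet: 191.31.112.0/20


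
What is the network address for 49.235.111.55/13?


IP:   00110001.11101011.01101111.00110111
Mask: 11111111.11111000.00000000.00000000
AND operation:
Net:  00110001.11101000.00000000.00000000
Network: 49.232.0.0/13


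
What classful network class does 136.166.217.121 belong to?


First octet: 136
Binary: 10001000
10xxxxxx -> Class B (128-191)
Class B, default mask 255.255.0.0 (/16)


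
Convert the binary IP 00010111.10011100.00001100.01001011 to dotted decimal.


00010111 = 23
10011100 = 156
00001100 = 12
01001011 = 75
IP: 23.156.12.75


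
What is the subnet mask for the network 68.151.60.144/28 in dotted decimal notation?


/28 means 28 network bits, 4 host bits
Binary: 11111111111111111111111111110000
Mask: 255.255.255.240


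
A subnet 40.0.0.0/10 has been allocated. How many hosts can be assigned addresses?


Host bits = 32 - 10 = 22
Total addresses = 2^22 = 4194304
Usable = total - 2 (network and broadcast)
Usable hosts: 4194302


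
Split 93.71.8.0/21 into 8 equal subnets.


New prefix = 21 + 3 = 24
Each subnet has 256 addresses
  93.71.8.0/24
  93.71.9.0/24
  93.71.10.0/24
  93.71.11.0/24
  93.71.12.0/24
  93.71.13.0/24
  93.71.14.0/24
  93.71.15.0/24
Subnets: 93.71.8.0/24, 93.71.9.0/24, 93.71.10.0/24, 93.71.11.0/24, 93.71.12.0/24, 93.71.13.0/24, 93.71.14.0/24, 93.71.15.0/24


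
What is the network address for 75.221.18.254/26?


IP:   01001011.11011101.00010010.11111110
Mask: 11111111.11111111.11111111.11000000
AND operation:
Net:  01001011.11011101.00010010.11000000
Network: 75.221.18.192/26


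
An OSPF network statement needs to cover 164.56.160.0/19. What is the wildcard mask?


Subnet mask: 255.255.224.0
Wildcard = 255.255.255.255 - subnet mask
255 - 255 = 0
255 - 255 = 0
255 - 224 = 31
255 - 0 = 255
Wildcard: 0.0.31.255


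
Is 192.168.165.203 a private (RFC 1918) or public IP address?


RFC 1918 private ranges:
  10.0.0.0/8 (10.0.0.0 - 10.255.255.255)
  172.16.0.0/12 (172.16.0.0 - 172.31.255.255)
  192.168.0.0/16 (192.168.0.0 - 192.168.255.255)
Private (in 192.168.0.0/16)


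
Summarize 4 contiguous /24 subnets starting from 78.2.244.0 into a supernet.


Original prefix: /24
Number of subnets: 4 = 2^2
New prefix = 24 - 2 = 22
Supernet: 78.2.244.0/22


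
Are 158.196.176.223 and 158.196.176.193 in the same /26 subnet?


Mask: 255.255.255.192
158.196.176.223 AND mask = 158.196.176.192
158.196.176.193 AND mask = 158.196.176.192
Yes, same subnet (158.196.176.192)


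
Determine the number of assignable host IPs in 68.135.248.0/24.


Host bits = 32 - 24 = 8
Total addresses = 2^8 = 256
Usable = total - 2 (network and broadcast)
Usable hosts: 254


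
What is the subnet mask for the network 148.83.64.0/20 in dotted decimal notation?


/20 means 20 network bits, 12 host bits
Binary: 11111111111111111111000000000000
Mask: 255.255.240.0


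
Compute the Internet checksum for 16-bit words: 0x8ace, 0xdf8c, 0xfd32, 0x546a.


Sum all words (with carry folding):
+ 0x8ace = 0x8ace
+ 0xdf8c = 0x6a5b
+ 0xfd32 = 0x678e
+ 0x546a = 0xbbf8
One's complement: ~0xbbf8
Checksum = 0x4407


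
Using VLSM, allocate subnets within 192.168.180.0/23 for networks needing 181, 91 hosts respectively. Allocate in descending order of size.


181 hosts -> /24 (254 usable): 192.168.180.0/24
91 hosts -> /25 (126 usable): 192.168.181.0/25
Allocation: 192.168.180.0/24 (181 hosts, 254 usable); 192.168.181.0/25 (91 hosts, 126 usable)


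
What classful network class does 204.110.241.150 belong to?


First octet: 204
Binary: 11001100
110xxxxx -> Class C (192-223)
Class C, default mask 255.255.255.0 (/24)


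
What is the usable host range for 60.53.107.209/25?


Network: 60.53.107.128
Broadcast: 60.53.107.255
First usable = network + 1
Last usable = broadcast - 1
Range: 60.53.107.129 to 60.53.107.254


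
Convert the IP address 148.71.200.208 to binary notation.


148 = 10010100
71 = 01000111
200 = 11001000
208 = 11010000
Binary: 10010100.01000111.11001000.11010000


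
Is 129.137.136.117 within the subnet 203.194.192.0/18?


Subnet network: 203.194.192.0
Test IP AND mask: 129.137.128.0
No, 129.137.136.117 is not in 203.194.192.0/18


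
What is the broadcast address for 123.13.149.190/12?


Network: 123.0.0.0/12
Host bits = 20
Set all host bits to 1:
Broadcast: 123.15.255.255


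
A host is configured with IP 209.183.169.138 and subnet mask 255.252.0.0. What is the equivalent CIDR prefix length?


Binary: 11111111.11111100.00000000.00000000
Count leading 1s
Prefix: /14


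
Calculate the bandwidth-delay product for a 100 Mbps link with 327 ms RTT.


BDP = bandwidth * RTT
= 100 Mbps * 327 ms
= 100 * 1e6 * 327 / 1000 bits
= 32700000 bits
= 4087500 bytes
= 3991.6992 KB
BDP = 32700000 bits (4087500 bytes)


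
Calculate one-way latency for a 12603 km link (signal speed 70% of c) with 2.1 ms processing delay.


Speed = 0.7 * 3e5 km/s = 210000 km/s
Propagation delay = 12603 / 210000 = 0.06 s = 60.0143 ms
Processing delay = 2.1 ms
Total one-way latency = 62.1143 ms


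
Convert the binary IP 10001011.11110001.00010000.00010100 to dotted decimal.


10001011 = 139
11110001 = 241
00010000 = 16
00010100 = 20
IP: 139.241.16.20


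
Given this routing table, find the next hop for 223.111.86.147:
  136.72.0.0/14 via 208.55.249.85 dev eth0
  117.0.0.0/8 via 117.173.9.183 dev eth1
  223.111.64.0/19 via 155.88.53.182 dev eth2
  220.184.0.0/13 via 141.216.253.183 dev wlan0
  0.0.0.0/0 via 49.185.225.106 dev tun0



Longest prefix match for 223.111.86.147:
  /14 136.72.0.0: no
  /8 117.0.0.0: no
  /19 223.111.64.0: MATCH
  /13 220.184.0.0: no
  /0 0.0.0.0: MATCH
Selected: next-hop 155.88.53.182 via eth2 (matched /19)


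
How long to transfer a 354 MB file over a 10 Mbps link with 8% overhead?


Effective throughput = 10 * (1 - 8/100) = 9.2 Mbps
File size in Mb = 354 * 8 = 2832 Mb
Time = 2832 / 9.2
Time = 307.8261 seconds


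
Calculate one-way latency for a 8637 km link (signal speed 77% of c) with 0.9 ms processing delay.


Speed = 0.77 * 3e5 km/s = 231000 km/s
Propagation delay = 8637 / 231000 = 0.0374 s = 37.3896 ms
Processing delay = 0.9 ms
Total one-way latency = 38.2896 ms


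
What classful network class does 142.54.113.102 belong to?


First octet: 142
Binary: 10001110
10xxxxxx -> Class B (128-191)
Class B, default mask 255.255.0.0 (/16)


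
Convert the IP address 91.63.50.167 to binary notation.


91 = 01011011
63 = 00111111
50 = 00110010
167 = 10100111
Binary: 01011011.00111111.00110010.10100111


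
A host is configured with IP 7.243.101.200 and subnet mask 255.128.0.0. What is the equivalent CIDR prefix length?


Binary: 11111111.10000000.00000000.00000000
Count leading 1s
Prefix: /9


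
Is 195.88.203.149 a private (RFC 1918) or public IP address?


RFC 1918 private ranges:
  10.0.0.0/8 (10.0.0.0 - 10.255.255.255)
  172.16.0.0/12 (172.16.0.0 - 172.31.255.255)
  192.168.0.0/16 (192.168.0.0 - 192.168.255.255)
Public (not in any RFC 1918 range)
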